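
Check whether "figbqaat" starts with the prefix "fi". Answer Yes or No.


Input string: 'figbqaat'
Prefix to check: 'fi'
First 2 characters of input: 'fi'
Match: True
Result: Yes


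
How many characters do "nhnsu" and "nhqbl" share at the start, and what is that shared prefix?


String 1: 'nhnsu'
String 2: 'nhqbl'
Compare position by position:
pos 0: 'n' vs 'n' match
pos 1: 'h' vs 'h' match
pos 2: 'n' vs 'q' differ -> stop
Longest common prefix: "nh" (length 2)


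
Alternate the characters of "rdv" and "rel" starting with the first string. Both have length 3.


String 1: 'rdv'
String 2: 'rel'
Operation: alternate characters
Pairs: 'r'+'r', 'd'+'e', 'v'+'l'
Result: rrdevl


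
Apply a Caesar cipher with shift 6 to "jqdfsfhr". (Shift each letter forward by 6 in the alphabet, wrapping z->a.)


Input: 'jqdfsfhr', shift = 6
Operation: for each letter, (position + 6) mod 26
Mapping: 'j'(9+6=15)->'p', 'q'(16+6=22)->'w', 'd'(3+6=9)->'j', 'f'(5+6=11)->'l', 's'(18+6=24)->'y', 'f'(5+6=11)->'l', 'h'(7+6=13)->'n', 'r'(17+6=23)->'x'
Result: pwjlylnx


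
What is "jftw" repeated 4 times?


Input string: 'jftw'
Operation: repeat 4 times
Concatenation: 'jftw' + 'jftw' + 'jftw' + 'jftw'
Result: jftwjftwjftwjftw


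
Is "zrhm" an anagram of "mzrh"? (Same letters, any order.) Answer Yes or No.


String 1: 'mzrh' -> sorted: 'hmrz'
String 2: 'zrhm' -> sorted: 'hmrz'
Compare sorted forms: 'hmrz' == 'hmrz'
Anagram: Yes


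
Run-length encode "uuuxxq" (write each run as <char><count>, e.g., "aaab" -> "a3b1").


Input: 'uuuxxq'
Operation: identify consecutive runs
Runs: 'uuu' -> u3, 'xx' -> x2, 'q' -> q1
Encoded: u3x2q1


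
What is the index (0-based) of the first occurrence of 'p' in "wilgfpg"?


Input string: 'wilgfpg'
Target: 'p'
Scanning left to right: s[0]='w', s[1]='i', s[2]='l', s[3]='g', s[4]='f', s[5]='p'
First match at index: 5


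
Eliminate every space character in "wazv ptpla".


Input string: 'wazv ptpla'
Operation: remove all spaces
Words: 'wazv', 'ptpla'
Join without spaces: wazvptpla


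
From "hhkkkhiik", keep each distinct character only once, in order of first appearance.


Input: 'hhkkkhiik'
Operation: keep first occurrence of each character
Scan: s[0]='h' new -> keep; s[1]='h' seen -> skip; s[2]='k' new -> keep; s[3]='k' seen -> skip; s[4]='k' seen -> skip; s[5]='h' seen -> skip; s[6]='i' new -> keep; s[7]='i' seen -> skip; s[8]='k' seen -> skip
Result: hki


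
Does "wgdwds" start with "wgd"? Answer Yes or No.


Input string: 'wgdwds'
Prefix to check: 'wgd'
First 3 characters of input: 'wgd'
Match: True
Result: Yes


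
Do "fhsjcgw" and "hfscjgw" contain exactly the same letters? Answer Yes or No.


String 1: 'fhsjcgw' -> sorted: 'cfghjsw'
String 2: 'hfscjgw' -> sorted: 'cfghjsw'
Compare sorted forms: 'cfghjsw' == 'cfghjsw'
Anagram: Yes


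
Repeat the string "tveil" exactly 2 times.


Input string: 'tveil'
Operation: repeat 2 times
Concatenation: 'tveil' + 'tveil'
Result: tveiltveil


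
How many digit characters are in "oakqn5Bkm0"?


Input string: 'oakqn5Bkm0'
Operation: count digit characters (0-9)
Scan: 'o', 'a', 'k', 'q', 'n', '5'(digit), 'B', 'k', 'm', '0'(digit)
Digits found: 2
Result: 2


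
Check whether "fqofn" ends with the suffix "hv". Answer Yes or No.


Input string: 'fqofn'
Suffix to check: 'hv'
Last 2 characters of input: 'fn'
Match: False
Result: No


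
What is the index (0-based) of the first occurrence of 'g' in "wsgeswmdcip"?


Input string: 'wsgeswmdcip'
Target: 'g'
Scanning left to right: s[0]='w', s[1]='s', s[2]='g'
First match at index: 2


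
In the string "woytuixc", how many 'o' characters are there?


Input string: 'woytuixc'
Target character: 'o'
Scan each position: s[1]='o'
Matches found at indices: 1
Total: 1


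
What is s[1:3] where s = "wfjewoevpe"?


Input string: 'wfjewoevpe'
Operation: slice [1:3]
Extract characters: s[1]='f', s[2]='j'
Result: fj


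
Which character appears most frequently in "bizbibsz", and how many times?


Input: 'bizbibsz'
Operation: tally each character
Counts: 'b':3, 'i':2, 's':1, 'z':2
Maximum: 'b' appears 3 times


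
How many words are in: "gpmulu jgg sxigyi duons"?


Input string: 'gpmulu jgg sxigyi duons'
Operation: split by spaces
Words found: 'gpmulu', 'jgg', 'sxigyi', 'duons'
Word count: 4


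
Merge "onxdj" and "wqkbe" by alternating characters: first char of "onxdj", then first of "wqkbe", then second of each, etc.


String 1: 'onxdj'
String 2: 'wqkbe'
Operation: alternate characters
Pairs: 'o'+'w', 'n'+'q', 'x'+'k', 'd'+'b', 'j'+'e'
Result: ownqxkdbje


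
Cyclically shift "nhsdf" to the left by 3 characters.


Input: 'nhsdf', shift = 3
Operation: split at index 3 and swap parts
Front part s[0:3] = 'nhs'
Back part s[3:] = 'df'
Rotated = back + front = 'df' + 'nhs'
Result: dfnhs


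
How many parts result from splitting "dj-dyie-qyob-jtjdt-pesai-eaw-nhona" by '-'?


Input string: 'dj-dyie-qyob-jtjdt-pesai-eaw-nhona'
Delimiter: '-'
Split result: 'dj', 'dyie', 'qyob', 'jtjdt', 'pesai', 'eaw', 'nhona'
Number of parts: 7


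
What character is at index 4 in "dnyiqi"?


Input string: 'dnyiqi'
Operation: get character at index 4
Index mapping: s[0]='d', s[1]='n', s[2]='y', s[3]='i', s[4]='q'
Result: 'q'


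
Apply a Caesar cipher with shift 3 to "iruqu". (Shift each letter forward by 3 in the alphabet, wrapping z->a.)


Input: 'iruqu', shift = 3
Operation: for each letter, (position + 3) mod 26
Mapping: 'i'(8+3=11)->'l', 'r'(17+3=20)->'u', 'u'(20+3=23)->'x', 'q'(16+3=19)->'t', 'u'(20+3=23)->'x'
Result: luxtx


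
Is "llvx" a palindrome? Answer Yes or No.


Input string: 'llvx'
Reversed: 'xvll'
Compare pairs: s[0]='l' vs s[3]='x' (mismatch), s[1]='l' vs s[2]='v' (mismatch)
Palindrome: No


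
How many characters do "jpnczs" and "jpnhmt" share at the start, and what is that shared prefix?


String 1: 'jpnczs'
String 2: 'jpnhmt'
Compare position by position:
pos 0: 'j' vs 'j' match
pos 1: 'p' vs 'p' match
pos 2: 'n' vs 'n' match
pos 3: 'c' vs 'h' differ -> stop
Longest common prefix: "jpn" (length 3)


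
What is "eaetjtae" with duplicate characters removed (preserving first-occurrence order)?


Input: 'eaetjtae'
Operation: keep first occurrence of each character
Scan: s[0]='e' new -> keep; s[1]='a' new -> keep; s[2]='e' seen -> skip; s[3]='t' new -> keep; s[4]='j' new -> keep; s[5]='t' seen -> skip; s[6]='a' seen -> skip; s[7]='e' seen -> skip
Result: eatj


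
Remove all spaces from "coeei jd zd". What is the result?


Input string: 'coeei jd zd'
Operation: remove all spaces
Words: 'coeei', 'jd', 'zd'
Join without spaces: coeeijdzd


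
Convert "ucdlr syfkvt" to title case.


Input string: 'ucdlr syfkvt'
Operation: capitalize first letter of each word
Word transformations: 'ucdlr'->'Ucdlr', 'syfkvt'->'Syfkvt'
Result: Ucdlr Syfkvt


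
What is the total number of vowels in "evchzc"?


Input string: 'evchzc'
Operation: count vowels (a, e, i, o, u)
Scan: s[0]='e' (vowel), s[1]='v', s[2]='c', s[3]='h', s[4]='z', s[5]='c'
Vowels found: 1
Result: 1


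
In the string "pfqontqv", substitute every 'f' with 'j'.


Input string: 'pfqontqv'
Operation: replace 'f' with 'j'
Positions of 'f': 1
After replacement: pjqontqv


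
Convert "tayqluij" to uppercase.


Input string: 'tayqluij'
Operation: convert each letter to uppercase
Mapping: 't'->'T', 'a'->'A', 'y'->'Y', 'q'->'Q', 'l'->'L', 'u'->'U', 'i'->'I', 'j'->'J'
Result: TAYQLUIJ


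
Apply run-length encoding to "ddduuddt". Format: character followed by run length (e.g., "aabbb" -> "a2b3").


Input: 'ddduuddt'
Operation: identify consecutive runs
Runs: 'ddd' -> d3, 'uu' -> u2, 'dd' -> d2, 't' -> t1
Encoded: d3u2d2t1


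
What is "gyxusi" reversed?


Input string: 'gyxusi'
Operation: reverse character order
Original order: 'g' -> 'y' -> 'x' -> 'u' -> 's' -> 'i'
Reversed order: 'i' -> 's' -> 'u' -> 'x' -> 'y' -> 'g'
Result: isuxyg


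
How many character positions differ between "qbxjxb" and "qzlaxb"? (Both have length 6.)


String 1: 'qbxjxb'
String 2: 'qzlaxb'
Compare each position: pos 0: 'q'=='q', pos 1: 'b'!='z', pos 2: 'x'!='l', pos 3: 'j'!='a', pos 4: 'x'=='x', pos 5: 'b'=='b'
Differing positions: 3
Hamming distance: 3


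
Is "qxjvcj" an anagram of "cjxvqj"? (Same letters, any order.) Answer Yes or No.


String 1: 'cjxvqj' -> sorted: 'cjjqvx'
String 2: 'qxjvcj' -> sorted: 'cjjqvx'
Compare sorted forms: 'cjjqvx' == 'cjjqvx'
Anagram: Yes


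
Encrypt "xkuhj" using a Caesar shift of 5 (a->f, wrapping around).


Input: 'xkuhj', shift = 5
Operation: for each letter, (position + 5) mod 26
Mapping: 'x'(23+5=28, 28 mod 26=2)->'c', 'k'(10+5=15)->'p', 'u'(20+5=25)->'z', 'h'(7+5=12)->'m', 'j'(9+5=14)->'o'
Result: cpzmo


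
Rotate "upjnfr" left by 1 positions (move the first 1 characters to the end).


Input: 'upjnfr', shift = 1
Operation: split at index 1 and swap parts
Front part s[0:1] = 'u'
Back part s[1:] = 'pjnfr'
Rotated = back + front = 'pjnfr' + 'u'
Result: pjnfru


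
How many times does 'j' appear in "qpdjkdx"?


Input string: 'qpdjkdx'
Target character: 'j'
Scan each position: s[3]='j'
Matches found at indices: 3
Total: 1


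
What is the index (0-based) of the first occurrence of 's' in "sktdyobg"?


Input string: 'sktdyobg'
Target: 's'
Scanning left to right: s[0]='s'
First match at index: 0


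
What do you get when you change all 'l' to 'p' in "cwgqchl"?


Input string: 'cwgqchl'
Operation: replace 'l' with 'p'
Positions of 'l': 6
After replacement: cwgqchp


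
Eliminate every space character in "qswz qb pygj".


Input string: 'qswz qb pygj'
Operation: remove all spaces
Words: 'qswz', 'qb', 'pygj'
Join without spaces: qswzqbpygj


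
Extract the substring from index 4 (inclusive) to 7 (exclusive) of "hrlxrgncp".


Input string: 'hrlxrgncp'
Operation: slice [4:7]
Extract characters: s[4]='r', s[5]='g', s[6]='n'
Result: rgn


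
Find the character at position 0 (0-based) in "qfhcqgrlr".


Input string: 'qfhcqgrlr'
Operation: get character at index 0
Index mapping: s[0]='q'
Result: 'q'


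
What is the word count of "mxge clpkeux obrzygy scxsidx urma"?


Input string: 'mxge clpkeux obrzygy scxsidx urma'
Operation: split by spaces
Words found: 'mxge', 'clpkeux', 'obrzygy', 'scxsidx', 'urma'
Word count: 5


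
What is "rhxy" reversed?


Input string: 'rhxy'
Operation: reverse character order
Original order: 'r' -> 'h' -> 'x' -> 'y'
Reversed order: 'y' -> 'x' -> 'h' -> 'r'
Result: yxhr


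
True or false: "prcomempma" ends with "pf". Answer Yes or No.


Input string: 'prcomempma'
Suffix to check: 'pf'
Last 2 characters of input: 'ma'
Match: False
Result: No


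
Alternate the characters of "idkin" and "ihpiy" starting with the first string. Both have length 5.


String 1: 'idkin'
String 2: 'ihpiy'
Operation: alternate characters
Pairs: 'i'+'i', 'd'+'h', 'k'+'p', 'i'+'i', 'n'+'y'
Result: iidhkpiiny


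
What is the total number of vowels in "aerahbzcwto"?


Input string: 'aerahbzcwto'
Operation: count vowels (a, e, i, o, u)
Scan: s[0]='a' (vowel), s[1]='e' (vowel), s[2]='r', s[3]='a' (vowel), s[4]='h', s[5]='b', s[6]='z', s[7]='c', s[8]='w', s[9]='t', s[10]='o' (vowel)
Vowels found: 4
Result: 4


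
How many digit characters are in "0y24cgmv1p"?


Input string: '0y24cgmv1p'
Operation: count digit characters (0-9)
Scan: '0'(digit), 'y', '2'(digit), '4'(digit), 'c', 'g', 'm', 'v', '1'(digit), 'p'
Digits found: 4
Result: 4


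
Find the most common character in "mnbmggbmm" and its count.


Input: 'mnbmggbmm'
Operation: tally each character
Counts: 'b':2, 'g':2, 'm':4, 'n':1
Maximum: 'm' appears 4 times


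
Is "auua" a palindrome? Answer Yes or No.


Input string: 'auua'
Reversed: 'auua'
Compare pairs: s[0]='a' vs s[3]='a' (match), s[1]='u' vs s[2]='u' (match)
Palindrome: Yes


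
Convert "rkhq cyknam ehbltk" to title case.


Input string: 'rkhq cyknam ehbltk'
Operation: capitalize first letter of each word
Word transformations: 'rkhq'->'Rkhq', 'cyknam'->'Cyknam', 'ehbltk'->'Ehbltk'
Result: Rkhq Cyknam Ehbltk


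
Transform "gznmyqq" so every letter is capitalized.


Input string: 'gznmyqq'
Operation: convert each letter to uppercase
Mapping: 'g'->'G', 'z'->'Z', 'n'->'N', 'm'->'M', 'y'->'Y', 'q'->'Q', 'q'->'Q'
Result: GZNMYQQ


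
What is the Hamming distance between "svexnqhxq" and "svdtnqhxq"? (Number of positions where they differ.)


String 1: 'svexnqhxq'
String 2: 'svdtnqhxq'
Compare each position: pos 0: 's'=='s', pos 1: 'v'=='v', pos 2: 'e'!='d', pos 3: 'x'!='t', pos 4: 'n'=='n', pos 5: 'q'=='q', pos 6: 'h'=='h', pos 7: 'x'=='x', pos 8: 'q'=='q'
Differing positions: 2
Hamming distance: 2


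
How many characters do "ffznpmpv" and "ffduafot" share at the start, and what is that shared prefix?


String 1: 'ffznpmpv'
String 2: 'ffduafot'
Compare position by position:
pos 0: 'f' vs 'f' match
pos 1: 'f' vs 'f' match
pos 2: 'z' vs 'd' differ -> stop
Longest common prefix: "ff" (length 2)


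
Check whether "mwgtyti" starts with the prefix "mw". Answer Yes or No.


Input string: 'mwgtyti'
Prefix to check: 'mw'
First 2 characters of input: 'mw'
Match: True
Result: Yes


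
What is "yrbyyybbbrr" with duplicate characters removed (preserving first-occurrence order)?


Input: 'yrbyyybbbrr'
Operation: keep first occurrence of each character
Scan: s[0]='y' new -> keep; s[1]='r' new -> keep; s[2]='b' new -> keep; s[3]='y' seen -> skip; s[4]='y' seen -> skip; s[5]='y' seen -> skip; s[6]='b' seen -> skip; s[7]='b' seen -> skip; s[8]='b' seen -> skip; s[9]='r' seen -> skip; s[10]='r' seen -> skip
Result: yrb


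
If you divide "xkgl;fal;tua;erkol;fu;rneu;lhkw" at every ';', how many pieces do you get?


Input string: 'xkgl;fal;tua;erkol;fu;rneu;lhkw'
Delimiter: ';'
Split result: 'xkgl', 'fal', 'tua', 'erkol', 'fu', 'rneu', 'lhkw'
Number of parts: 7


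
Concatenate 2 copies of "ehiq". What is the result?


Input string: 'ehiq'
Operation: repeat 2 times
Concatenation: 'ehiq' + 'ehiq'
Result: ehiqehiq


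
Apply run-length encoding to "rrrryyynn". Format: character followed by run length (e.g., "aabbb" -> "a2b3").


Input: 'rrrryyynn'
Operation: identify consecutive runs
Runs: 'rrrr' -> r4, 'yyy' -> y3, 'nn' -> n2
Encoded: r4y3n2


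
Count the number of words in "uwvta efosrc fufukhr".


Input string: 'uwvta efosrc fufukhr'
Operation: split by spaces
Words found: 'uwvta', 'efosrc', 'fufukhr'
Word count: 3


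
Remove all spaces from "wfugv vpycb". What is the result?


Input string: 'wfugv vpycb'
Operation: remove all spaces
Words: 'wfugv', 'vpycb'
Join without spaces: wfugvvpycb


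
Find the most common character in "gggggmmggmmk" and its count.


Input: 'gggggmmggmmk'
Operation: tally each character
Counts: 'g':7, 'k':1, 'm':4
Maximum: 'g' appears 7 times


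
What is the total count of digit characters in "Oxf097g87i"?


Input string: 'Oxf097g87i'
Operation: count digit characters (0-9)
Scan: 'O', 'x', 'f', '0'(digit), '9'(digit), '7'(digit), 'g', '8'(digit), '7'(digit), 'i'
Digits found: 5
Result: 5


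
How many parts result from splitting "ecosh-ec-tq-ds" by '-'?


Input string: 'ecosh-ec-tq-ds'
Delimiter: '-'
Split result: 'ecosh', 'ec', 'tq', 'ds'
Number of parts: 4


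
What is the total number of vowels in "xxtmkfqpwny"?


Input string: 'xxtmkfqpwny'
Operation: count vowels (a, e, i, o, u)
Scan: s[0]='x', s[1]='x', s[2]='t', s[3]='m', s[4]='k', s[5]='f', s[6]='q', s[7]='p', s[8]='w', s[9]='n', s[10]='y'
Vowels found: 0
Result: 0


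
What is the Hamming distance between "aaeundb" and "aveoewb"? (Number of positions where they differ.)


String 1: 'aaeundb'
String 2: 'aveoewb'
Compare each position: pos 0: 'a'=='a', pos 1: 'a'!='v', pos 2: 'e'=='e', pos 3: 'u'!='o', pos 4: 'n'!='e', pos 5: 'd'!='w', pos 6: 'b'=='b'
Differing positions: 4
Hamming distance: 4


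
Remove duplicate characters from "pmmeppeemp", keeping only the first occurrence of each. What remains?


Input: 'pmmeppeemp'
Operation: keep first occurrence of each character
Scan: s[0]='p' new -> keep; s[1]='m' new -> keep; s[2]='m' seen -> skip; s[3]='e' new -> keep; s[4]='p' seen -> skip; s[5]='p' seen -> skip; s[6]='e' seen -> skip; s[7]='e' seen -> skip; s[8]='m' seen -> skip; s[9]='p' seen -> skip
Result: pme


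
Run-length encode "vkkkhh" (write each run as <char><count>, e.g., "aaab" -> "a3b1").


Input: 'vkkkhh'
Operation: identify consecutive runs
Runs: 'v' -> v1, 'kkk' -> k3, 'hh' -> h2
Encoded: v1k3h2


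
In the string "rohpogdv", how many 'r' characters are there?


Input string: 'rohpogdv'
Target character: 'r'
Scan each position: s[0]='r'
Matches found at indices: 0
Total: 1


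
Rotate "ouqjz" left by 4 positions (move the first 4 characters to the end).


Input: 'ouqjz', shift = 4
Operation: split at index 4 and swap parts
Front part s[0:4] = 'ouqj'
Back part s[4:] = 'z'
Rotated = back + front = 'z' + 'ouqj'
Result: zouqj


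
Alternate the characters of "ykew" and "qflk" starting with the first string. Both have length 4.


String 1: 'ykew'
String 2: 'qflk'
Operation: alternate characters
Pairs: 'y'+'q', 'k'+'f', 'e'+'l', 'w'+'k'
Result: yqkfelwk


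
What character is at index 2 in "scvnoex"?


Input string: 'scvnoex'
Operation: get character at index 2
Index mapping: s[0]='s', s[1]='c', s[2]='v'
Result: 'v'


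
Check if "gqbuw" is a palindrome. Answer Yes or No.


Input string: 'gqbuw'
Reversed: 'wubqg'
Compare pairs: s[0]='g' vs s[4]='w' (mismatch), s[1]='q' vs s[3]='u' (mismatch)
Palindrome: No


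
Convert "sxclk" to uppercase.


Input string: 'sxclk'
Operation: convert each letter to uppercase
Mapping: 's'->'S', 'x'->'X', 'c'->'C', 'l'->'L', 'k'->'K'
Result: SXCLK


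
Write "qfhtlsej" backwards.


Input string: 'qfhtlsej'
Operation: reverse character order
Original order: 'q' -> 'f' -> 'h' -> 't' -> 'l' -> 's' -> 'e' -> 'j'
Reversed order: 'j' -> 'e' -> 's' -> 'l' -> 't' -> 'h' -> 'f' -> 'q'
Result: jeslthfq


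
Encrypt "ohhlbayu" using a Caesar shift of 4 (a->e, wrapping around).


Input: 'ohhlbayu', shift = 4
Operation: for each letter, (position + 4) mod 26
Mapping: 'o'(14+4=18)->'s', 'h'(7+4=11)->'l', 'h'(7+4=11)->'l', 'l'(11+4=15)->'p', 'b'(1+4=5)->'f', 'a'(0+4=4)->'e', 'y'(24+4=28, 28 mod 26=2)->'c', 'u'(20+4=24)->'y'
Result: sllpfecy


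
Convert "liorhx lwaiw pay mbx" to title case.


Input string: 'liorhx lwaiw pay mbx'
Operation: capitalize first letter of each word
Word transformations: 'liorhx'->'Liorhx', 'lwaiw'->'Lwaiw', 'pay'->'Pay', 'mbx'->'Mbx'
Result: Liorhx Lwaiw Pay Mbx


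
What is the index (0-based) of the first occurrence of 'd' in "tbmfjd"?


Input string: 'tbmfjd'
Target: 'd'
Scanning left to right: s[0]='t', s[1]='b', s[2]='m', s[3]='f', s[4]='j', s[5]='d'
First match at index: 5


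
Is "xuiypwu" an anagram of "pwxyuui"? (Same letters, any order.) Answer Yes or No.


String 1: 'pwxyuui' -> sorted: 'ipuuwxy'
String 2: 'xuiypwu' -> sorted: 'ipuuwxy'
Compare sorted forms: 'ipuuwxy' == 'ipuuwxy'
Anagram: Yes


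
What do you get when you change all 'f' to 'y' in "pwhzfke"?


Input string: 'pwhzfke'
Operation: replace 'f' with 'y'
Positions of 'f': 4
After replacement: pwhzyke


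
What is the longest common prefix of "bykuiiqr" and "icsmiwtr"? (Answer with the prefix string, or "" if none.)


String 1: 'bykuiiqr'
String 2: 'icsmiwtr'
Compare position by position:
pos 0: 'b' vs 'i' differ -> stop
Longest common prefix: "" (length 0)


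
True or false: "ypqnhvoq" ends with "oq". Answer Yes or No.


Input string: 'ypqnhvoq'
Suffix to check: 'oq'
Last 2 characters of input: 'oq'
Match: True
Result: Yes


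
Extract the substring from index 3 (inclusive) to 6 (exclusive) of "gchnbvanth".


Input string: 'gchnbvanth'
Operation: slice [3:6]
Extract characters: s[3]='n', s[4]='b', s[5]='v'
Result: nbv


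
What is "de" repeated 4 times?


Input string: 'de'
Operation: repeat 4 times
Concatenation: 'de' + 'de' + 'de' + 'de'
Result: dededede


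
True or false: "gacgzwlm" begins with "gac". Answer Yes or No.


Input string: 'gacgzwlm'
Prefix to check: 'gac'
First 3 characters of input: 'gac'
Match: True
Result: Yes


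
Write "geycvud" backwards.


Input string: 'geycvud'
Operation: reverse character order
Original order: 'g' -> 'e' -> 'y' -> 'c' -> 'v' -> 'u' -> 'd'
Reversed order: 'd' -> 'u' -> 'v' -> 'c' -> 'y' -> 'e' -> 'g'
Result: duvcyeg


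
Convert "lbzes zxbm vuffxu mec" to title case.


Input string: 'lbzes zxbm vuffxu mec'
Operation: capitalize first letter of each word
Word transformations: 'lbzes'->'Lbzes', 'zxbm'->'Zxbm', 'vuffxu'->'Vuffxu', 'mec'->'Mec'
Result: Lbzes Zxbm Vuffxu Mec


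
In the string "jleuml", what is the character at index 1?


Input string: 'jleuml'
Operation: get character at index 1
Index mapping: s[0]='j', s[1]='l'
Result: 'l'


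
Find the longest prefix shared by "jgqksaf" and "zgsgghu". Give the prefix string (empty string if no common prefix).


String 1: 'jgqksaf'
String 2: 'zgsgghu'
Compare position by position:
pos 0: 'j' vs 'z' differ -> stop
Longest common prefix: "" (length 0)


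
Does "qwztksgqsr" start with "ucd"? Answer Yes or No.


Input string: 'qwztksgqsr'
Prefix to check: 'ucd'
First 3 characters of input: 'qwz'
Match: False
Result: No


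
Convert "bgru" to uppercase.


Input string: 'bgru'
Operation: convert each letter to uppercase
Mapping: 'b'->'B', 'g'->'G', 'r'->'R', 'u'->'U'
Result: BGRU


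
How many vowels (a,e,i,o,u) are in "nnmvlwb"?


Input string: 'nnmvlwb'
Operation: count vowels (a, e, i, o, u)
Scan: s[0]='n', s[1]='n', s[2]='m', s[3]='v', s[4]='l', s[5]='w', s[6]='b'
Vowels found: 0
Result: 0


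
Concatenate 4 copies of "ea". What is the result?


Input string: 'ea'
Operation: repeat 4 times
Concatenation: 'ea' + 'ea' + 'ea' + 'ea'
Result: eaeaeaea


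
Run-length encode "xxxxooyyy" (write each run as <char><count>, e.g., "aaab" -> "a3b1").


Input: 'xxxxooyyy'
Operation: identify consecutive runs
Runs: 'xxxx' -> x4, 'oo' -> o2, 'yyy' -> y3
Encoded: x4o2y3


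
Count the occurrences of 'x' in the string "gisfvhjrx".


Input string: 'gisfvhjrx'
Target character: 'x'
Scan each position: s[8]='x'
Matches found at indices: 8
Total: 1


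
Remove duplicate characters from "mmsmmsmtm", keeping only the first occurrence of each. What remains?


Input: 'mmsmmsmtm'
Operation: keep first occurrence of each character
Scan: s[0]='m' new -> keep; s[1]='m' seen -> skip; s[2]='s' new -> keep; s[3]='m' seen -> skip; s[4]='m' seen -> skip; s[5]='s' seen -> skip; s[6]='m' seen -> skip; s[7]='t' new -> keep; s[8]='m' seen -> skip
Result: mst


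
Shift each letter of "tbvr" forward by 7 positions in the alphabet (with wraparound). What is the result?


Input: 'tbvr', shift = 7
Operation: for each letter, (position + 7) mod 26
Mapping: 't'(19+7=26, 26 mod 26=0)->'a', 'b'(1+7=8)->'i', 'v'(21+7=28, 28 mod 26=2)->'c', 'r'(17+7=24)->'y'
Result: aicy


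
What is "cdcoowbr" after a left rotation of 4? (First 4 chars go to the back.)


Input: 'cdcoowbr', shift = 4
Operation: split at index 4 and swap parts
Front part s[0:4] = 'cdco'
Back part s[4:] = 'owbr'
Rotated = back + front = 'owbr' + 'cdco'
Result: owbrcdco


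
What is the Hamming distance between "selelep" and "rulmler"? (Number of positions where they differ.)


String 1: 'selelep'
String 2: 'rulmler'
Compare each position: pos 0: 's'!='r', pos 1: 'e'!='u', pos 2: 'l'=='l', pos 3: 'e'!='m', pos 4: 'l'=='l', pos 5: 'e'=='e', pos 6: 'p'!='r'
Differing positions: 4
Hamming distance: 4


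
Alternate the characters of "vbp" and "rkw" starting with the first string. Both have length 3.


String 1: 'vbp'
String 2: 'rkw'
Operation: alternate characters
Pairs: 'v'+'r', 'b'+'k', 'p'+'w'
Result: vrbkpw


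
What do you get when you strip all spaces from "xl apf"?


Input string: 'xl apf'
Operation: remove all spaces
Words: 'xl', 'apf'
Join without spaces: xlapf


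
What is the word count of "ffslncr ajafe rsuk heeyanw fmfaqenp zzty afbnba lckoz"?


Input string: 'ffslncr ajafe rsuk heeyanw fmfaqenp zzty afbnba lckoz'
Operation: split by spaces
Words found: 'ffslncr', 'ajafe', 'rsuk', 'heeyanw', 'fmfaqenp', 'zzty', 'afbnba', 'lckoz'
Word count: 8


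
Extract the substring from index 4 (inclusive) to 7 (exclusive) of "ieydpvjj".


Input string: 'ieydpvjj'
Operation: slice [4:7]
Extract characters: s[4]='p', s[5]='v', s[6]='j'
Result: pvj


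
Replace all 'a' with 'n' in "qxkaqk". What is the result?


Input string: 'qxkaqk'
Operation: replace 'a' with 'n'
Positions of 'a': 3
After replacement: qxknqk


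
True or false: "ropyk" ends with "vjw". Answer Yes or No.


Input string: 'ropyk'
Suffix to check: 'vjw'
Last 3 characters of input: 'pyk'
Match: False
Result: No


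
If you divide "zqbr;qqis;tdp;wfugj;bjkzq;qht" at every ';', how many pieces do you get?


Input string: 'zqbr;qqis;tdp;wfugj;bjkzq;qht'
Delimiter: ';'
Split result: 'zqbr', 'qqis', 'tdp', 'wfugj', 'bjkzq', 'qht'
Number of parts: 6


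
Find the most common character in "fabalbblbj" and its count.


Input: 'fabalbblbj'
Operation: tally each character
Counts: 'a':2, 'b':4, 'f':1, 'j':1, 'l':2
Maximum: 'b' appears 4 times


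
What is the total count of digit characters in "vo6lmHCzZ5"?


Input string: 'vo6lmHCzZ5'
Operation: count digit characters (0-9)
Scan: 'v', 'o', '6'(digit), 'l', 'm', 'H', 'C', 'z', 'Z', '5'(digit)
Digits found: 2
Result: 2


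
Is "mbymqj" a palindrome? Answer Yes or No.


Input string: 'mbymqj'
Reversed: 'jqmybm'
Compare pairs: s[0]='m' vs s[5]='j' (mismatch), s[1]='b' vs s[4]='q' (mismatch), s[2]='y' vs s[3]='m' (mismatch)
Palindrome: No


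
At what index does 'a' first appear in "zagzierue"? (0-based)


Input string: 'zagzierue'
Target: 'a'
Scanning left to right: s[0]='z', s[1]='a'
First match at index: 1


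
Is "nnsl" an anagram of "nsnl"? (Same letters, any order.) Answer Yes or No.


String 1: 'nsnl' -> sorted: 'lnns'
String 2: 'nnsl' -> sorted: 'lnns'
Compare sorted forms: 'lnns' == 'lnns'
Anagram: Yes


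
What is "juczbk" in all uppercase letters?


Input string: 'juczbk'
Operation: convert each letter to uppercase
Mapping: 'j'->'J', 'u'->'U', 'c'->'C', 'z'->'Z', 'b'->'B', 'k'->'K'
Result: JUCZBK


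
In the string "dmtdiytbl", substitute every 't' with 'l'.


Input string: 'dmtdiytbl'
Operation: replace 't' with 'l'
Positions of 't': 2, 6
After replacement: dmldiylbl


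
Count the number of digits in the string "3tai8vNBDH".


Input string: '3tai8vNBDH'
Operation: count digit characters (0-9)
Scan: '3'(digit), 't', 'a', 'i', '8'(digit), 'v', 'N', 'B', 'D', 'H'
Digits found: 2
Result: 2


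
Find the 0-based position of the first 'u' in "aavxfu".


Input string: 'aavxfu'
Target: 'u'
Scanning left to right: s[0]='a', s[1]='a', s[2]='v', s[3]='x', s[4]='f', s[5]='u'
First match at index: 5


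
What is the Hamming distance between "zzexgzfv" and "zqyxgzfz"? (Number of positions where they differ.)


String 1: 'zzexgzfv'
String 2: 'zqyxgzfz'
Compare each position: pos 0: 'z'=='z', pos 1: 'z'!='q', pos 2: 'e'!='y', pos 3: 'x'=='x', pos 4: 'g'=='g', pos 5: 'z'=='z', pos 6: 'f'=='f', pos 7: 'v'!='z'
Differing positions: 3
Hamming distance: 3


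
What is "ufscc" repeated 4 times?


Input string: 'ufscc'
Operation: repeat 4 times
Concatenation: 'ufscc' + 'ufscc' + 'ufscc' + 'ufscc'
Result: ufsccufsccufsccufscc


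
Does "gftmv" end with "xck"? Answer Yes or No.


Input string: 'gftmv'
Suffix to check: 'xck'
Last 3 characters of input: 'tmv'
Match: False
Result: No


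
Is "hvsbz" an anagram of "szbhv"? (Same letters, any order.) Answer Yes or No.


String 1: 'szbhv' -> sorted: 'bhsvz'
String 2: 'hvsbz' -> sorted: 'bhsvz'
Compare sorted forms: 'bhsvz' == 'bhsvz'
Anagram: Yes


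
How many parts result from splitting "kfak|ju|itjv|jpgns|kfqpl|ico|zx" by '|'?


Input string: 'kfak|ju|itjv|jpgns|kfqpl|ico|zx'
Delimiter: '|'
Split result: 'kfak', 'ju', 'itjv', 'jpgns', 'kfqpl', 'ico', 'zx'
Number of parts: 7


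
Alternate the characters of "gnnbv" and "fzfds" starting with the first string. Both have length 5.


String 1: 'gnnbv'
String 2: 'fzfds'
Operation: alternate characters
Pairs: 'g'+'f', 'n'+'z', 'n'+'f', 'b'+'d', 'v'+'s'
Result: gfnznfbdvs


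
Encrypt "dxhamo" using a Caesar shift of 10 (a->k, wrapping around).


Input: 'dxhamo', shift = 10
Operation: for each letter, (position + 10) mod 26
Mapping: 'd'(3+10=13)->'n', 'x'(23+10=33, 33 mod 26=7)->'h', 'h'(7+10=17)->'r', 'a'(0+10=10)->'k', 'm'(12+10=22)->'w', 'o'(14+10=24)->'y'
Result: nhrkwy


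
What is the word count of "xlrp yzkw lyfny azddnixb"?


Input string: 'xlrp yzkw lyfny azddnixb'
Operation: split by spaces
Words found: 'xlrp', 'yzkw', 'lyfny', 'azddnixb'
Word count: 4


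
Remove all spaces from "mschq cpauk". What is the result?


Input string: 'mschq cpauk'
Operation: remove all spaces
Words: 'mschq', 'cpauk'
Join without spaces: mschqcpauk


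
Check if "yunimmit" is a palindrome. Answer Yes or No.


Input string: 'yunimmit'
Reversed: 'timminuy'
Compare pairs: s[0]='y' vs s[7]='t' (mismatch), s[1]='u' vs s[6]='i' (mismatch), s[2]='n' vs s[5]='m' (mismatch), s[3]='i' vs s[4]='m' (mismatch)
Palindrome: No


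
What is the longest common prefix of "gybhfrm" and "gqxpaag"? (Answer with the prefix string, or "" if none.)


String 1: 'gybhfrm'
String 2: 'gqxpaag'
Compare position by position:
pos 0: 'g' vs 'g' match
pos 1: 'y' vs 'q' differ -> stop
Longest common prefix: "g" (length 1)


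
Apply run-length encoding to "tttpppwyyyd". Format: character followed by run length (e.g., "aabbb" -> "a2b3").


Input: 'tttpppwyyyd'
Operation: identify consecutive runs
Runs: 'ttt' -> t3, 'ppp' -> p3, 'w' -> w1, 'yyy' -> y3, 'd' -> d1
Encoded: t3p3w1y3d1


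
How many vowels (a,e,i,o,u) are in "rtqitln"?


Input string: 'rtqitln'
Operation: count vowels (a, e, i, o, u)
Scan: s[0]='r', s[1]='t', s[2]='q', s[3]='i' (vowel), s[4]='t', s[5]='l', s[6]='n'
Vowels found: 1
Result: 1


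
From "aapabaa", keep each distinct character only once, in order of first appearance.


Input: 'aapabaa'
Operation: keep first occurrence of each character
Scan: s[0]='a' new -> keep; s[1]='a' seen -> skip; s[2]='p' new -> keep; s[3]='a' seen -> skip; s[4]='b' new -> keep; s[5]='a' seen -> skip; s[6]='a' seen -> skip
Result: apb


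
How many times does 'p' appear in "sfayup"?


Input string: 'sfayup'
Target character: 'p'
Scan each position: s[5]='p'
Matches found at indices: 5
Total: 1


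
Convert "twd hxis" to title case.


Input string: 'twd hxis'
Operation: capitalize first letter of each word
Word transformations: 'twd'->'Twd', 'hxis'->'Hxis'
Result: Twd Hxis


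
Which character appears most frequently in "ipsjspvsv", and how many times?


Input: 'ipsjspvsv'
Operation: tally each character
Counts: 'i':1, 'j':1, 'p':2, 's':3, 'v':2
Maximum: 's' appears 3 times


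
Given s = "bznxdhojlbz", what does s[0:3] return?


Input string: 'bznxdhojlbz'
Operation: slice [0:3]
Extract characters: s[0]='b', s[1]='z', s[2]='n'
Result: bzn


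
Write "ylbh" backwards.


Input string: 'ylbh'
Operation: reverse character order
Original order: 'y' -> 'l' -> 'b' -> 'h'
Reversed order: 'h' -> 'b' -> 'l' -> 'y'
Result: hbly


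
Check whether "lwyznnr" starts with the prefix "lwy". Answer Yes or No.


Input string: 'lwyznnr'
Prefix to check: 'lwy'
First 3 characters of input: 'lwy'
Match: True
Result: Yes


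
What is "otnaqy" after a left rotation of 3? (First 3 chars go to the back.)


Input: 'otnaqy', shift = 3
Operation: split at index 3 and swap parts
Front part s[0:3] = 'otn'
Back part s[3:] = 'aqy'
Rotated = back + front = 'aqy' + 'otn'
Result: aqyotn


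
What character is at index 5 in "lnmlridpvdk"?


Input string: 'lnmlridpvdk'
Operation: get character at index 5
Index mapping: s[0]='l', s[1]='n', s[2]='m', s[3]='l', s[4]='r', s[5]='i'
Result: 'i'


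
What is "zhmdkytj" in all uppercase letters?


Input string: 'zhmdkytj'
Operation: convert each letter to uppercase
Mapping: 'z'->'Z', 'h'->'H', 'm'->'M', 'd'->'D', 'k'->'K', 'y'->'Y', 't'->'T', 'j'->'J'
Result: ZHMDKYTJ


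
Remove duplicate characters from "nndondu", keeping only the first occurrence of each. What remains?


Input: 'nndondu'
Operation: keep first occurrence of each character
Scan: s[0]='n' new -> keep; s[1]='n' seen -> skip; s[2]='d' new -> keep; s[3]='o' new -> keep; s[4]='n' seen -> skip; s[5]='d' seen -> skip; s[6]='u' new -> keep
Result: ndou


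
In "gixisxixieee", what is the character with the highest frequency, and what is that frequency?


Input: 'gixisxixieee'
Operation: tally each character
Counts: 'e':3, 'g':1, 'i':4, 's':1, 'x':3
Maximum: 'i' appears 4 times


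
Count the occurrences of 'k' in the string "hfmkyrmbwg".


Input string: 'hfmkyrmbwg'
Target character: 'k'
Scan each position: s[3]='k'
Matches found at indices: 3
Total: 1


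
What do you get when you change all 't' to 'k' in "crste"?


Input string: 'crste'
Operation: replace 't' with 'k'
Positions of 't': 3
After replacement: crske


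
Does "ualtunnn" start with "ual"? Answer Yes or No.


Input string: 'ualtunnn'
Prefix to check: 'ual'
First 3 characters of input: 'ual'
Match: True
Result: Yes


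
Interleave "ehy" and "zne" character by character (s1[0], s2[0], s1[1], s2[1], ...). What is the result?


String 1: 'ehy'
String 2: 'zne'
Operation: alternate characters
Pairs: 'e'+'z', 'h'+'n', 'y'+'e'
Result: ezhnye


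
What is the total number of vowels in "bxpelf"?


Input string: 'bxpelf'
Operation: count vowels (a, e, i, o, u)
Scan: s[0]='b', s[1]='x', s[2]='p', s[3]='e' (vowel), s[4]='l', s[5]='f'
Vowels found: 1
Result: 1


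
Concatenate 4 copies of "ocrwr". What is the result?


Input string: 'ocrwr'
Operation: repeat 4 times
Concatenation: 'ocrwr' + 'ocrwr' + 'ocrwr' + 'ocrwr'
Result: ocrwrocrwrocrwrocrwr


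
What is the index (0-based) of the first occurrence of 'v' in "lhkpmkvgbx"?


Input string: 'lhkpmkvgbx'
Target: 'v'
Scanning left to right: s[0]='l', s[1]='h', s[2]='k', s[3]='p', s[4]='m', s[5]='k', s[6]='v'
First match at index: 6


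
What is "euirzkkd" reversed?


Input string: 'euirzkkd'
Operation: reverse character order
Original order: 'e' -> 'u' -> 'i' -> 'r' -> 'z' -> 'k' -> 'k' -> 'd'
Reversed order: 'd' -> 'k' -> 'k' -> 'z' -> 'r' -> 'i' -> 'u' -> 'e'
Result: dkkzriue


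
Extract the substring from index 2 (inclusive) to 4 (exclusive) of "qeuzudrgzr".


Input string: 'qeuzudrgzr'
Operation: slice [2:4]
Extract characters: s[2]='u', s[3]='z'
Result: uz


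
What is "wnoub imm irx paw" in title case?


Input string: 'wnoub imm irx paw'
Operation: capitalize first letter of each word
Word transformations: 'wnoub'->'Wnoub', 'imm'->'Imm', 'irx'->'Irx', 'paw'->'Paw'
Result: Wnoub Imm Irx Paw


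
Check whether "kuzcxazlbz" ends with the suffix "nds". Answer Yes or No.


Input string: 'kuzcxazlbz'
Suffix to check: 'nds'
Last 3 characters of input: 'lbz'
Match: False
Result: No


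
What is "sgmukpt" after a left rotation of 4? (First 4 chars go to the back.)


Input: 'sgmukpt', shift = 4
Operation: split at index 4 and swap parts
Front part s[0:4] = 'sgmu'
Back part s[4:] = 'kpt'
Rotated = back + front = 'kpt' + 'sgmu'
Result: kptsgmu


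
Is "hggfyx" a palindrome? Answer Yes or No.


Input string: 'hggfyx'
Reversed: 'xyfggh'
Compare pairs: s[0]='h' vs s[5]='x' (mismatch), s[1]='g' vs s[4]='y' (mismatch), s[2]='g' vs s[3]='f' (mismatch)
Palindrome: No


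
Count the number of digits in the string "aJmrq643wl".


Input string: 'aJmrq643wl'
Operation: count digit characters (0-9)
Scan: 'a', 'J', 'm', 'r', 'q', '6'(digit), '4'(digit), '3'(digit), 'w', 'l'
Digits found: 3
Result: 3


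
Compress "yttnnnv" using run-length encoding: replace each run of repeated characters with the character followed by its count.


Input: 'yttnnnv'
Operation: identify consecutive runs
Runs: 'y' -> y1, 'tt' -> t2, 'nnn' -> n3, 'v' -> v1
Encoded: y1t2n3v1


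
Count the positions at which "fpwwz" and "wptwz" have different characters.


String 1: 'fpwwz'
String 2: 'wptwz'
Compare each position: pos 0: 'f'!='w', pos 1: 'p'=='p', pos 2: 'w'!='t', pos 3: 'w'=='w', pos 4: 'z'=='z'
Differing positions: 2
Hamming distance: 2


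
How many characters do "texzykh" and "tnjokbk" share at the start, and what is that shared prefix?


String 1: 'texzykh'
String 2: 'tnjokbk'
Compare position by position:
pos 0: 't' vs 't' match
pos 1: 'e' vs 'n' differ -> stop
Longest common prefix: "t" (length 1)


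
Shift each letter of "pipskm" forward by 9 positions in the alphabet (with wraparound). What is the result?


Input: 'pipskm', shift = 9
Operation: for each letter, (position + 9) mod 26
Mapping: 'p'(15+9=24)->'y', 'i'(8+9=17)->'r', 'p'(15+9=24)->'y', 's'(18+9=27, 27 mod 26=1)->'b', 'k'(10+9=19)->'t', 'm'(12+9=21)->'v'
Result: yrybtv


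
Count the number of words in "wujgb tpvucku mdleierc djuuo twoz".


Input string: 'wujgb tpvucku mdleierc djuuo twoz'
Operation: split by spaces
Words found: 'wujgb', 'tpvucku', 'mdleierc', 'djuuo', 'twoz'
Word count: 5


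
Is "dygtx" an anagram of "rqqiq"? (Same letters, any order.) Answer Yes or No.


String 1: 'rqqiq' -> sorted: 'iqqqr'
String 2: 'dygtx' -> sorted: 'dgtxy'
Compare sorted forms: 'iqqqr' != 'dgtxy'
Anagram: No


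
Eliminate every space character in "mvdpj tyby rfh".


Input string: 'mvdpj tyby rfh'
Operation: remove all spaces
Words: 'mvdpj', 'tyby', 'rfh'
Join without spaces: mvdpjtybyrfh


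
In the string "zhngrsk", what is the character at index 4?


Input string: 'zhngrsk'
Operation: get character at index 4
Index mapping: s[0]='z', s[1]='h', s[2]='n', s[3]='g', s[4]='r'
Result: 'r'


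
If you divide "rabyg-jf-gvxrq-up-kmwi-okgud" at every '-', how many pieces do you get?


Input string: 'rabyg-jf-gvxrq-up-kmwi-okgud'
Delimiter: '-'
Split result: 'rabyg', 'jf', 'gvxrq', 'up', 'kmwi', 'okgud'
Number of parts: 6


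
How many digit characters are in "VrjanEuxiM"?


Input string: 'VrjanEuxiM'
Operation: count digit characters (0-9)
Scan: 'V', 'r', 'j', 'a', 'n', 'E', 'u', 'x', 'i', 'M'
Digits found: 0
Result: 0


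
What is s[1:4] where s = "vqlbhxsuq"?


Input string: 'vqlbhxsuq'
Operation: slice [1:4]
Extract characters: s[1]='q', s[2]='l', s[3]='b'
Result: qlb


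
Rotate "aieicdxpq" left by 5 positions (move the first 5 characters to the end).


Input: 'aieicdxpq', shift = 5
Operation: split at index 5 and swap parts
Front part s[0:5] = 'aieic'
Back part s[5:] = 'dxpq'
Rotated = back + front = 'dxpq' + 'aieic'
Result: dxpqaieic


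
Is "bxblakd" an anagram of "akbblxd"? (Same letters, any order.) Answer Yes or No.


String 1: 'akbblxd' -> sorted: 'abbdklx'
String 2: 'bxblakd' -> sorted: 'abbdklx'
Compare sorted forms: 'abbdklx' == 'abbdklx'
Anagram: Yes


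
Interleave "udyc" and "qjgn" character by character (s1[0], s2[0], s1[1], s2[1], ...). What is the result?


String 1: 'udyc'
String 2: 'qjgn'
Operation: alternate characters
Pairs: 'u'+'q', 'd'+'j', 'y'+'g', 'c'+'n'
Result: uqdjygcn


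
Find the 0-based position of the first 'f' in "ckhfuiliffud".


Input string: 'ckhfuiliffud'
Target: 'f'
Scanning left to right: s[0]='c', s[1]='k', s[2]='h', s[3]='f'
First match at index: 3


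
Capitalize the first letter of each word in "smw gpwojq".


Input string: 'smw gpwojq'
Operation: capitalize first letter of each word
Word transformations: 'smw'->'Smw', 'gpwojq'->'Gpwojq'
Result: Smw Gpwojq
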